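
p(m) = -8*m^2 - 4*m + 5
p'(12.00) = -196.00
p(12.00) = -1195.00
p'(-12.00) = 188.00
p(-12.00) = -1099.00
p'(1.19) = -23.04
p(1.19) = -11.09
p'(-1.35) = 17.60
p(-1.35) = -4.18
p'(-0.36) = 1.76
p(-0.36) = 5.40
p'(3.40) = -58.40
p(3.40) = -101.08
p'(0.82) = -17.12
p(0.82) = -3.66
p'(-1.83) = 25.28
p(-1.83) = -14.47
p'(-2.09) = 29.44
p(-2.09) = -21.58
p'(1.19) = -23.04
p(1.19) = -11.09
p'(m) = -16*m - 4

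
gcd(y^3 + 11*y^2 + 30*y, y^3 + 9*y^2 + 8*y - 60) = y^2 + 11*y + 30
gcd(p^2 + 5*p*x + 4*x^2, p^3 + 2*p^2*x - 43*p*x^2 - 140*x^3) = p + 4*x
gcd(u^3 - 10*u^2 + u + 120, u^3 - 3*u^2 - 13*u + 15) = u^2 - 2*u - 15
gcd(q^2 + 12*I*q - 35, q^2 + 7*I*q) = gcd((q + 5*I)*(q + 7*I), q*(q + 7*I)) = q + 7*I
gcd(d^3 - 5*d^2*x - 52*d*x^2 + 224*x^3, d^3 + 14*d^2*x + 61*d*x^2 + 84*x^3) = d + 7*x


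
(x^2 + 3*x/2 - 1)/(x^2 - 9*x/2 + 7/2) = (2*x^2 + 3*x - 2)/(2*x^2 - 9*x + 7)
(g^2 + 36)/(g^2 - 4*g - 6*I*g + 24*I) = (g + 6*I)/(g - 4)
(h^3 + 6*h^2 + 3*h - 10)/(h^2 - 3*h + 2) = (h^2 + 7*h + 10)/(h - 2)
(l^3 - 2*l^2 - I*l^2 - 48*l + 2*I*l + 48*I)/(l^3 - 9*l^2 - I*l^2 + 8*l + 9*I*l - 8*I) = (l + 6)/(l - 1)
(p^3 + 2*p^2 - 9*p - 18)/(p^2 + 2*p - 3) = (p^2 - p - 6)/(p - 1)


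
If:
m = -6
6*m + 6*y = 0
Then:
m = -6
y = 6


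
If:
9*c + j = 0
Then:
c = -j/9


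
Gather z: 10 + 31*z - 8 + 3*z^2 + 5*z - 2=3*z^2 + 36*z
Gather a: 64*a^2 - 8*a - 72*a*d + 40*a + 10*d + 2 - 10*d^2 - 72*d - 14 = 64*a^2 + a*(32 - 72*d) - 10*d^2 - 62*d - 12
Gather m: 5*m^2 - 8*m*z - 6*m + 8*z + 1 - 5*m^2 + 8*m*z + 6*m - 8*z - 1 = 0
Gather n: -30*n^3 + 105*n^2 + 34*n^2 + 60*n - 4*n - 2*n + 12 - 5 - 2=-30*n^3 + 139*n^2 + 54*n + 5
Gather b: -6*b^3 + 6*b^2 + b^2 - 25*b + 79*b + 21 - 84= -6*b^3 + 7*b^2 + 54*b - 63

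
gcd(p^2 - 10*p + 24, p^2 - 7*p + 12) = p - 4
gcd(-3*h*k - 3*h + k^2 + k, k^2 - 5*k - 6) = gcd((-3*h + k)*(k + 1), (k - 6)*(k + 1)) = k + 1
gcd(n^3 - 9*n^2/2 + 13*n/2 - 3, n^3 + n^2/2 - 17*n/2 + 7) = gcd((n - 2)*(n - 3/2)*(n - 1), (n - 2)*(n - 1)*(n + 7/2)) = n^2 - 3*n + 2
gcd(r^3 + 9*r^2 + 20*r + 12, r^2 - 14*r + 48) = 1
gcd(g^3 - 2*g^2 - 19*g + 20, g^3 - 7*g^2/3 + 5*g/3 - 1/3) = g - 1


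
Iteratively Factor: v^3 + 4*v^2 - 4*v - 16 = (v + 2)*(v^2 + 2*v - 8) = (v + 2)*(v + 4)*(v - 2)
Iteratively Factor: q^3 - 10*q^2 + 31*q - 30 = (q - 5)*(q^2 - 5*q + 6) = (q - 5)*(q - 2)*(q - 3)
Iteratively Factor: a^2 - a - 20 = (a + 4)*(a - 5)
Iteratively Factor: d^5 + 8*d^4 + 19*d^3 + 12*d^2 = (d + 1)*(d^4 + 7*d^3 + 12*d^2) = (d + 1)*(d + 3)*(d^3 + 4*d^2) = (d + 1)*(d + 3)*(d + 4)*(d^2) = d*(d + 1)*(d + 3)*(d + 4)*(d)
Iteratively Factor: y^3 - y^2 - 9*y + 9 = (y + 3)*(y^2 - 4*y + 3) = (y - 1)*(y + 3)*(y - 3)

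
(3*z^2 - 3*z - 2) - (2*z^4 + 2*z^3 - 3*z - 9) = -2*z^4 - 2*z^3 + 3*z^2 + 7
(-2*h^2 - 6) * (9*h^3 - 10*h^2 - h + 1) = -18*h^5 + 20*h^4 - 52*h^3 + 58*h^2 + 6*h - 6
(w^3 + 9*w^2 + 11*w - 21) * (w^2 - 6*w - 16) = w^5 + 3*w^4 - 59*w^3 - 231*w^2 - 50*w + 336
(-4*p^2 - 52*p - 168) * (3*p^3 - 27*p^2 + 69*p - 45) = -12*p^5 - 48*p^4 + 624*p^3 + 1128*p^2 - 9252*p + 7560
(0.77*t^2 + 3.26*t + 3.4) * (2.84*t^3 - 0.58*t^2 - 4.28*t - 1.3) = 2.1868*t^5 + 8.8118*t^4 + 4.4696*t^3 - 16.9258*t^2 - 18.79*t - 4.42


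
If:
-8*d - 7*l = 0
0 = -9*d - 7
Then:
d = -7/9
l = 8/9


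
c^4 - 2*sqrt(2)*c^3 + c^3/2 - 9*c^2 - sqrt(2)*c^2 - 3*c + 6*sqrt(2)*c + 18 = (c - 3/2)*(c + 2)*(c - 3*sqrt(2))*(c + sqrt(2))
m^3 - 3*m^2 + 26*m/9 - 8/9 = (m - 4/3)*(m - 1)*(m - 2/3)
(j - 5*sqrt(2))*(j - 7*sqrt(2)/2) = j^2 - 17*sqrt(2)*j/2 + 35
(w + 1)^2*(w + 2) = w^3 + 4*w^2 + 5*w + 2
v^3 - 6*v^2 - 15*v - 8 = (v - 8)*(v + 1)^2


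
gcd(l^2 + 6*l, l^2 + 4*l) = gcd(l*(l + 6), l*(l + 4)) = l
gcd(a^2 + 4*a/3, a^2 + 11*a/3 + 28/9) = a + 4/3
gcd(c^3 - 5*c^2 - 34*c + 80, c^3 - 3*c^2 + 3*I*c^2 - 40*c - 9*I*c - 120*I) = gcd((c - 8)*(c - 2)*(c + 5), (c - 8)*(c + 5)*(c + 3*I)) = c^2 - 3*c - 40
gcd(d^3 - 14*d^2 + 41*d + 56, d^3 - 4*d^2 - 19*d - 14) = d^2 - 6*d - 7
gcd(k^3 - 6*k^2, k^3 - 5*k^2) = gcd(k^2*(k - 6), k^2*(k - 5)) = k^2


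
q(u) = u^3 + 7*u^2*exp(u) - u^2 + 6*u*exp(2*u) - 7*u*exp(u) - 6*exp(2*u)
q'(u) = 7*u^2*exp(u) + 3*u^2 + 12*u*exp(2*u) + 7*u*exp(u) - 2*u - 6*exp(2*u) - 7*exp(u)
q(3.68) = 28048.49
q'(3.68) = 64516.67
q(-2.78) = -24.74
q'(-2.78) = 30.31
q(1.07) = 5.18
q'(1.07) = 84.22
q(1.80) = 239.24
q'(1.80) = 748.14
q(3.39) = 14330.15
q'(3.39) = 33431.26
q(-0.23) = -3.15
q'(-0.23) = -11.46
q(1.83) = 262.59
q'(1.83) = 808.97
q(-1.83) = -4.10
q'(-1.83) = 13.57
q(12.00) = 1748432447580.94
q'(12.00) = 3655675443275.09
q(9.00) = 3155763120.89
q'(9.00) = 6702365298.29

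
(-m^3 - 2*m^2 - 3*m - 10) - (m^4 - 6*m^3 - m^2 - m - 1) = -m^4 + 5*m^3 - m^2 - 2*m - 9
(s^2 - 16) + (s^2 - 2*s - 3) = 2*s^2 - 2*s - 19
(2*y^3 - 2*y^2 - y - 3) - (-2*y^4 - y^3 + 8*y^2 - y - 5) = 2*y^4 + 3*y^3 - 10*y^2 + 2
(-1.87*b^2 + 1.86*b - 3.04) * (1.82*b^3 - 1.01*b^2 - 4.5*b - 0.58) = -3.4034*b^5 + 5.2739*b^4 + 1.0036*b^3 - 4.215*b^2 + 12.6012*b + 1.7632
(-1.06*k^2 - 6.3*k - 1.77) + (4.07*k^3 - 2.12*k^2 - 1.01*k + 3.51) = 4.07*k^3 - 3.18*k^2 - 7.31*k + 1.74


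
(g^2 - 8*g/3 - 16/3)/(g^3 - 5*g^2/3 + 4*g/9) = 3*(3*g^2 - 8*g - 16)/(g*(9*g^2 - 15*g + 4))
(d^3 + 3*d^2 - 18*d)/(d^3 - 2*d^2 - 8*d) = (-d^2 - 3*d + 18)/(-d^2 + 2*d + 8)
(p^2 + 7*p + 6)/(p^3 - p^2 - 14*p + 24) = (p^2 + 7*p + 6)/(p^3 - p^2 - 14*p + 24)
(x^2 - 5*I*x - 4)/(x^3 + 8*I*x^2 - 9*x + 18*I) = (x - 4*I)/(x^2 + 9*I*x - 18)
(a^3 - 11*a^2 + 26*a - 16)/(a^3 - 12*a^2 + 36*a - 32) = (a - 1)/(a - 2)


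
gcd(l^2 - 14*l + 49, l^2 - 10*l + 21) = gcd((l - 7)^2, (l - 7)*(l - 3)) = l - 7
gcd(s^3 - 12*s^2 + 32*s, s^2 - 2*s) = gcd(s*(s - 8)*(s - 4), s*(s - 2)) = s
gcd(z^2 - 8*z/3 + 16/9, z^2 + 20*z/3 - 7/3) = 1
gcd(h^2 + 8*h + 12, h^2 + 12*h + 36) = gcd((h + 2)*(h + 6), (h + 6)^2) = h + 6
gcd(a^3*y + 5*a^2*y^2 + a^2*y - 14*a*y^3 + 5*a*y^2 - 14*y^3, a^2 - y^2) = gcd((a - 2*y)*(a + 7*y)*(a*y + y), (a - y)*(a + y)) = 1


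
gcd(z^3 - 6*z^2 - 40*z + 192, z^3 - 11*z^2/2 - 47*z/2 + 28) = z - 8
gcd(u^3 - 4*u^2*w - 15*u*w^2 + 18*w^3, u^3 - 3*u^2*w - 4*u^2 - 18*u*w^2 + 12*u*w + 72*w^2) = u^2 - 3*u*w - 18*w^2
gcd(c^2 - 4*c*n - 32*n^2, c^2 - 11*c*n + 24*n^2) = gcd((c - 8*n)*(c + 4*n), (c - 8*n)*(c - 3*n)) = c - 8*n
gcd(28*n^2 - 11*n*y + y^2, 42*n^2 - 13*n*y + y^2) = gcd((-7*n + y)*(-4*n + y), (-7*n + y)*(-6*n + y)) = -7*n + y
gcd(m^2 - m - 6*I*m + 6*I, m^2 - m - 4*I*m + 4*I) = m - 1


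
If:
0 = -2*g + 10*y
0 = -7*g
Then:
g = 0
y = 0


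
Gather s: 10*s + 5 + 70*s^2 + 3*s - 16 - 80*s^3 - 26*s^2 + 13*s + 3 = -80*s^3 + 44*s^2 + 26*s - 8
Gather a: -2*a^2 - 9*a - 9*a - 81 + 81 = -2*a^2 - 18*a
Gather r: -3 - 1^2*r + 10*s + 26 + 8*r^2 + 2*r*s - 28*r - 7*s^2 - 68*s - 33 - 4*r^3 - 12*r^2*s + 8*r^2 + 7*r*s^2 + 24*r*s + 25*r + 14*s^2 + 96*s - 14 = -4*r^3 + r^2*(16 - 12*s) + r*(7*s^2 + 26*s - 4) + 7*s^2 + 38*s - 24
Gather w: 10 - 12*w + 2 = 12 - 12*w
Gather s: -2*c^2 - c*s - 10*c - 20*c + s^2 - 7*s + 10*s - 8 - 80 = -2*c^2 - 30*c + s^2 + s*(3 - c) - 88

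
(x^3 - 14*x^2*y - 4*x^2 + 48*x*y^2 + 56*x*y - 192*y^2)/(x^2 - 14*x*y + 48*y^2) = x - 4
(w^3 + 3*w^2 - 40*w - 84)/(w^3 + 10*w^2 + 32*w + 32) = (w^2 + w - 42)/(w^2 + 8*w + 16)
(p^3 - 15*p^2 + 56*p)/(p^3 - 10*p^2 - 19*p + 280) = p/(p + 5)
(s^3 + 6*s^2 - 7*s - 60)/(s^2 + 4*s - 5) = (s^2 + s - 12)/(s - 1)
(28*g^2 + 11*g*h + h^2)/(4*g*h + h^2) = (7*g + h)/h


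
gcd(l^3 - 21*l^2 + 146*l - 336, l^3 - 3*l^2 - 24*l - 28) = l - 7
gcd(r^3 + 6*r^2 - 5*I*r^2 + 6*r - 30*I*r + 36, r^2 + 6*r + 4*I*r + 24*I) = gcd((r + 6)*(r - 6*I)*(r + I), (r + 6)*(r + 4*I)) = r + 6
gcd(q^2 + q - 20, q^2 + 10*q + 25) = q + 5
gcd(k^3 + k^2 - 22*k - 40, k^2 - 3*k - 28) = k + 4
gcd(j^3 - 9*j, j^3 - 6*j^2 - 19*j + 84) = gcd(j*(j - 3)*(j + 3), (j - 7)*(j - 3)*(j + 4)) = j - 3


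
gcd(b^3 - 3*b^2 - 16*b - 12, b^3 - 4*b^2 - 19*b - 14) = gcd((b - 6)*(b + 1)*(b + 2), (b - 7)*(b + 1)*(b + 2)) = b^2 + 3*b + 2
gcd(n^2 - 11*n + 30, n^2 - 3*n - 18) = n - 6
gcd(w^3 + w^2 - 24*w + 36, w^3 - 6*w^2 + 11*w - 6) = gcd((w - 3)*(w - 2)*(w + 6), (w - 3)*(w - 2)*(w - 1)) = w^2 - 5*w + 6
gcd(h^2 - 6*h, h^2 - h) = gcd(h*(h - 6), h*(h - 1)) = h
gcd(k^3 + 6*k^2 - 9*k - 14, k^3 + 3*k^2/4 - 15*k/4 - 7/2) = k^2 - k - 2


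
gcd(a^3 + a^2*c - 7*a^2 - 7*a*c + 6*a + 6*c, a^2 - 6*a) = a - 6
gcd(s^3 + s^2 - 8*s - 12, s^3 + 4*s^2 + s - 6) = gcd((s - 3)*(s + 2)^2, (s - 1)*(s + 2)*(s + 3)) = s + 2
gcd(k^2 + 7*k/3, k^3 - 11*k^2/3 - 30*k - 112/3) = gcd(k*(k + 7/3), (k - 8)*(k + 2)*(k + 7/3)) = k + 7/3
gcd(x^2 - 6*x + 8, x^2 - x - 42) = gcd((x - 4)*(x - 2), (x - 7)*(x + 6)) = 1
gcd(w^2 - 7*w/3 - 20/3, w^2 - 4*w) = w - 4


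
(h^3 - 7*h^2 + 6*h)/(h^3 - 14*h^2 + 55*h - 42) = h/(h - 7)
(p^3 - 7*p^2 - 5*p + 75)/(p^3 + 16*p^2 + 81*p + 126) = (p^2 - 10*p + 25)/(p^2 + 13*p + 42)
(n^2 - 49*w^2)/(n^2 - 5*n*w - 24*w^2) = (-n^2 + 49*w^2)/(-n^2 + 5*n*w + 24*w^2)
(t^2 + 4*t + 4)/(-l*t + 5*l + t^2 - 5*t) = (t^2 + 4*t + 4)/(-l*t + 5*l + t^2 - 5*t)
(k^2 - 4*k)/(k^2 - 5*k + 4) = k/(k - 1)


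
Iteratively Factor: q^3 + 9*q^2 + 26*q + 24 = (q + 4)*(q^2 + 5*q + 6) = (q + 3)*(q + 4)*(q + 2)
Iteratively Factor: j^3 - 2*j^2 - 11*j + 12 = (j - 4)*(j^2 + 2*j - 3) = (j - 4)*(j - 1)*(j + 3)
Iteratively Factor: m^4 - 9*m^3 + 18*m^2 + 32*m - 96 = (m - 3)*(m^3 - 6*m^2 + 32) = (m - 3)*(m + 2)*(m^2 - 8*m + 16) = (m - 4)*(m - 3)*(m + 2)*(m - 4)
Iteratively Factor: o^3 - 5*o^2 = (o - 5)*(o^2) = o*(o - 5)*(o)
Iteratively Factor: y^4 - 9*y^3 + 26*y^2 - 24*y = (y - 2)*(y^3 - 7*y^2 + 12*y) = (y - 4)*(y - 2)*(y^2 - 3*y) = (y - 4)*(y - 3)*(y - 2)*(y)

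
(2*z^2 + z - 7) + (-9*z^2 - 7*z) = -7*z^2 - 6*z - 7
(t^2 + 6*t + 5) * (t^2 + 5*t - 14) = t^4 + 11*t^3 + 21*t^2 - 59*t - 70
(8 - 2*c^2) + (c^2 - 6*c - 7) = -c^2 - 6*c + 1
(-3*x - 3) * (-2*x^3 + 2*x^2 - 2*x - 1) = 6*x^4 + 9*x + 3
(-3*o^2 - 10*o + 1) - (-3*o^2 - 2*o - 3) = 4 - 8*o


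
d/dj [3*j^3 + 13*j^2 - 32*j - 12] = 9*j^2 + 26*j - 32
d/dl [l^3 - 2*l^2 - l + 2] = 3*l^2 - 4*l - 1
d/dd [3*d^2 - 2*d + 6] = 6*d - 2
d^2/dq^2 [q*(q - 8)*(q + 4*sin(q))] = -4*q^2*sin(q) + 32*q*sin(q) + 16*q*cos(q) + 6*q + 8*sin(q) - 64*cos(q) - 16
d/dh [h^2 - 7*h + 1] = 2*h - 7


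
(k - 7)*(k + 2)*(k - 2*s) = k^3 - 2*k^2*s - 5*k^2 + 10*k*s - 14*k + 28*s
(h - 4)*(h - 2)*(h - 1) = h^3 - 7*h^2 + 14*h - 8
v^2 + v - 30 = (v - 5)*(v + 6)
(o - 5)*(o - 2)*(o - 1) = o^3 - 8*o^2 + 17*o - 10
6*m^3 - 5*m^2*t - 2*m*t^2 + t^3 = (-3*m + t)*(-m + t)*(2*m + t)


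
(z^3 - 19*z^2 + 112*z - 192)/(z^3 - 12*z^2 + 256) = (z - 3)/(z + 4)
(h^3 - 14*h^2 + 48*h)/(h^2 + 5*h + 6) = h*(h^2 - 14*h + 48)/(h^2 + 5*h + 6)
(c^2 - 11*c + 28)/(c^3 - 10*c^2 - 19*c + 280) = (c - 4)/(c^2 - 3*c - 40)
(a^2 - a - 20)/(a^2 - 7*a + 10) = (a + 4)/(a - 2)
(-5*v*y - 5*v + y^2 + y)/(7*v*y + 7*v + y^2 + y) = (-5*v + y)/(7*v + y)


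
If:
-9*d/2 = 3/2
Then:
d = -1/3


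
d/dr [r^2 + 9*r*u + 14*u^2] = 2*r + 9*u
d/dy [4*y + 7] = 4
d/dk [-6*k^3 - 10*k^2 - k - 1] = -18*k^2 - 20*k - 1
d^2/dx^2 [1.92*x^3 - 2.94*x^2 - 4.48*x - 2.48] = 11.52*x - 5.88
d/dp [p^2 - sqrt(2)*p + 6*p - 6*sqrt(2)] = 2*p - sqrt(2) + 6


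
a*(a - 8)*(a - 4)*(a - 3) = a^4 - 15*a^3 + 68*a^2 - 96*a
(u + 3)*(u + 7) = u^2 + 10*u + 21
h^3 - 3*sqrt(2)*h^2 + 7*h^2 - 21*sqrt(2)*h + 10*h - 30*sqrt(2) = (h + 2)*(h + 5)*(h - 3*sqrt(2))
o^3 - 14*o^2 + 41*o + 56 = (o - 8)*(o - 7)*(o + 1)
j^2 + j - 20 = (j - 4)*(j + 5)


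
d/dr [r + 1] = 1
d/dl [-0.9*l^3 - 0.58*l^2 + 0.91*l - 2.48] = -2.7*l^2 - 1.16*l + 0.91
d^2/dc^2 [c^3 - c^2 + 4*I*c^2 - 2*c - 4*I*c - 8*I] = 6*c - 2 + 8*I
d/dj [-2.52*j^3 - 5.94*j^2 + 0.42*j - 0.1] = -7.56*j^2 - 11.88*j + 0.42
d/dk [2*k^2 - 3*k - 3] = 4*k - 3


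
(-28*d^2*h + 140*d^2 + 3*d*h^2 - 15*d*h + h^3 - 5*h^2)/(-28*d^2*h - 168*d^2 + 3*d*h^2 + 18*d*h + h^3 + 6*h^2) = (h - 5)/(h + 6)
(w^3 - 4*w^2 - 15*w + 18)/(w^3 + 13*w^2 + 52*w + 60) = (w^3 - 4*w^2 - 15*w + 18)/(w^3 + 13*w^2 + 52*w + 60)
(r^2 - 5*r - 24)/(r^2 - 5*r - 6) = (-r^2 + 5*r + 24)/(-r^2 + 5*r + 6)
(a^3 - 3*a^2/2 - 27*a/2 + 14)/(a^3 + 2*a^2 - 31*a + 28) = (a + 7/2)/(a + 7)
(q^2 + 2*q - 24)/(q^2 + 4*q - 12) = (q - 4)/(q - 2)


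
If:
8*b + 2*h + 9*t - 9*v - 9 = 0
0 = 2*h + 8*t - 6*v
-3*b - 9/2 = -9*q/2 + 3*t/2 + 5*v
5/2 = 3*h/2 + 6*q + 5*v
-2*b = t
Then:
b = 135/133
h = 99/19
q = -31/399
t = -270/133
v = -129/133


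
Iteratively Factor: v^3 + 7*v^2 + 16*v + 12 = (v + 3)*(v^2 + 4*v + 4) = (v + 2)*(v + 3)*(v + 2)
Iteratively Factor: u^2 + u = (u + 1)*(u)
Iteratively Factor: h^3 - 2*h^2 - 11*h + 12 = (h + 3)*(h^2 - 5*h + 4) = (h - 4)*(h + 3)*(h - 1)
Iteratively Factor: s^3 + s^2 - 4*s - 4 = (s + 2)*(s^2 - s - 2) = (s - 2)*(s + 2)*(s + 1)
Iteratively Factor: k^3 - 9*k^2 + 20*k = (k - 5)*(k^2 - 4*k) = (k - 5)*(k - 4)*(k)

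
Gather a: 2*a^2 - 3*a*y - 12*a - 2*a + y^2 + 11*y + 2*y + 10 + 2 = 2*a^2 + a*(-3*y - 14) + y^2 + 13*y + 12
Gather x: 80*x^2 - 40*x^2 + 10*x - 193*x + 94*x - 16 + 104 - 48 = 40*x^2 - 89*x + 40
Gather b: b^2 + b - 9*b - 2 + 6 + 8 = b^2 - 8*b + 12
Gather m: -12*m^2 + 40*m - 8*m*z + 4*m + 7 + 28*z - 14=-12*m^2 + m*(44 - 8*z) + 28*z - 7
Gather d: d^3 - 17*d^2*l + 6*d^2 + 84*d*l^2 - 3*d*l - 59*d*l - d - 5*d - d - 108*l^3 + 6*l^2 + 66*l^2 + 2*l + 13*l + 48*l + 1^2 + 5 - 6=d^3 + d^2*(6 - 17*l) + d*(84*l^2 - 62*l - 7) - 108*l^3 + 72*l^2 + 63*l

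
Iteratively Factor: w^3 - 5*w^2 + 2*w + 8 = (w - 4)*(w^2 - w - 2) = (w - 4)*(w - 2)*(w + 1)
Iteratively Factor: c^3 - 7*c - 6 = (c - 3)*(c^2 + 3*c + 2) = (c - 3)*(c + 1)*(c + 2)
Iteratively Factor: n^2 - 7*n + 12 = (n - 4)*(n - 3)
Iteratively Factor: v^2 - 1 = (v - 1)*(v + 1)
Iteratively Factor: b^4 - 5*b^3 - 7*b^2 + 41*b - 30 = (b + 3)*(b^3 - 8*b^2 + 17*b - 10) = (b - 1)*(b + 3)*(b^2 - 7*b + 10) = (b - 2)*(b - 1)*(b + 3)*(b - 5)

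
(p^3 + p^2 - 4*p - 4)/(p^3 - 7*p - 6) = (p - 2)/(p - 3)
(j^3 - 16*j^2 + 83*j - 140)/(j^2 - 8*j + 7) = (j^2 - 9*j + 20)/(j - 1)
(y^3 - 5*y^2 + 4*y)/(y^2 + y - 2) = y*(y - 4)/(y + 2)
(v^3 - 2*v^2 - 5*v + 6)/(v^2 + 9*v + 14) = (v^2 - 4*v + 3)/(v + 7)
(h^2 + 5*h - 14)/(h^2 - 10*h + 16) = (h + 7)/(h - 8)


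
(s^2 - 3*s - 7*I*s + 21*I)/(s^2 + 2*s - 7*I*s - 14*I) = (s - 3)/(s + 2)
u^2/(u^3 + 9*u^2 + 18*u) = u/(u^2 + 9*u + 18)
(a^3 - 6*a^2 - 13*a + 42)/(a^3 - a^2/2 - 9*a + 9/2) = 2*(a^2 - 9*a + 14)/(2*a^2 - 7*a + 3)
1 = 1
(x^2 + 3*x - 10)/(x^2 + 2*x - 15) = (x - 2)/(x - 3)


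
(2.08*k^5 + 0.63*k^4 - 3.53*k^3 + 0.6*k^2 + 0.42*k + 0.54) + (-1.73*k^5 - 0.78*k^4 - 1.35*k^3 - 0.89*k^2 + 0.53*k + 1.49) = 0.35*k^5 - 0.15*k^4 - 4.88*k^3 - 0.29*k^2 + 0.95*k + 2.03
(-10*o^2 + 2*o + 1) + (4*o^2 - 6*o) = -6*o^2 - 4*o + 1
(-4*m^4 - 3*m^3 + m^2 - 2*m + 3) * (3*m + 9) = -12*m^5 - 45*m^4 - 24*m^3 + 3*m^2 - 9*m + 27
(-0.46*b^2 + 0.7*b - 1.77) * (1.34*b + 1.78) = -0.6164*b^3 + 0.1192*b^2 - 1.1258*b - 3.1506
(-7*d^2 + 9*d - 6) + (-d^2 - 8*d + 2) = -8*d^2 + d - 4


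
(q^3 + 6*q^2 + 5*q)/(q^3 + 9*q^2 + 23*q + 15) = q/(q + 3)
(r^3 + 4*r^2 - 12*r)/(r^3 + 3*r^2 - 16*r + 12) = r/(r - 1)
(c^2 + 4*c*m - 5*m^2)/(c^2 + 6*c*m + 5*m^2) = (c - m)/(c + m)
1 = 1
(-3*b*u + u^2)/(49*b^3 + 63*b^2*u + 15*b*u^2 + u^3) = u*(-3*b + u)/(49*b^3 + 63*b^2*u + 15*b*u^2 + u^3)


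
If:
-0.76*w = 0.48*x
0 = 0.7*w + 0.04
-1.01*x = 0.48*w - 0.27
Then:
No Solution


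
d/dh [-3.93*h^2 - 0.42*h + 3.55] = -7.86*h - 0.42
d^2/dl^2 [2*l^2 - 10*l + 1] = 4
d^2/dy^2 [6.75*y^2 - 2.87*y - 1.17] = 13.5000000000000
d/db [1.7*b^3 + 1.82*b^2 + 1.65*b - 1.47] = 5.1*b^2 + 3.64*b + 1.65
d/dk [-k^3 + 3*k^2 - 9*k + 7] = -3*k^2 + 6*k - 9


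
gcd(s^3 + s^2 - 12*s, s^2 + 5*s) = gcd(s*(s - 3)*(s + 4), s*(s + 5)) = s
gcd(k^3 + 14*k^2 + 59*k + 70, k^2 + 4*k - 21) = k + 7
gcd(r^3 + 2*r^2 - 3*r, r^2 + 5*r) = r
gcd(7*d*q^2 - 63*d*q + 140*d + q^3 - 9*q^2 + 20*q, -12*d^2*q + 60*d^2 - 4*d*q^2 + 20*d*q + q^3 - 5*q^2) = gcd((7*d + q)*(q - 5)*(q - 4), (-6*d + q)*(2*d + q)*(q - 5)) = q - 5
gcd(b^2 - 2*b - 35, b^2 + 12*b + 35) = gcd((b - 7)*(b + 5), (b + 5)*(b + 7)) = b + 5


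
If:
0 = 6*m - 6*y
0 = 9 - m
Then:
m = 9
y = 9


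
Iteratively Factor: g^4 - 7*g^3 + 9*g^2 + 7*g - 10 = (g - 1)*(g^3 - 6*g^2 + 3*g + 10) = (g - 2)*(g - 1)*(g^2 - 4*g - 5) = (g - 5)*(g - 2)*(g - 1)*(g + 1)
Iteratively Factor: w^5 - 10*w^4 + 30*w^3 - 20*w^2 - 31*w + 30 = (w - 1)*(w^4 - 9*w^3 + 21*w^2 + w - 30) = (w - 5)*(w - 1)*(w^3 - 4*w^2 + w + 6) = (w - 5)*(w - 3)*(w - 1)*(w^2 - w - 2) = (w - 5)*(w - 3)*(w - 2)*(w - 1)*(w + 1)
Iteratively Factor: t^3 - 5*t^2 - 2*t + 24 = (t + 2)*(t^2 - 7*t + 12) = (t - 4)*(t + 2)*(t - 3)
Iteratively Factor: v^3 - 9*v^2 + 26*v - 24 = (v - 4)*(v^2 - 5*v + 6) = (v - 4)*(v - 2)*(v - 3)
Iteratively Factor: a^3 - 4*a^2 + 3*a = (a - 1)*(a^2 - 3*a) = (a - 3)*(a - 1)*(a)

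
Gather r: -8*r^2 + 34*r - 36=-8*r^2 + 34*r - 36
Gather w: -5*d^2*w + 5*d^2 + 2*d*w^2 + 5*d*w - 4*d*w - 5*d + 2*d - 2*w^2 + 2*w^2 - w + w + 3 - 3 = 5*d^2 + 2*d*w^2 - 3*d + w*(-5*d^2 + d)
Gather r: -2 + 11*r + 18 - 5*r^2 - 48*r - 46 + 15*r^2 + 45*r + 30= 10*r^2 + 8*r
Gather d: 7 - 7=0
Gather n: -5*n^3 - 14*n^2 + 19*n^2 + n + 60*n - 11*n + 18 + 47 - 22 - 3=-5*n^3 + 5*n^2 + 50*n + 40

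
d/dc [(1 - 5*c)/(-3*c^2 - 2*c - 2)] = 3*(-5*c^2 + 2*c + 4)/(9*c^4 + 12*c^3 + 16*c^2 + 8*c + 4)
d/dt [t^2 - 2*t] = 2*t - 2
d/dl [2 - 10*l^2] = -20*l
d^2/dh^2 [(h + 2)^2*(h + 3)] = 6*h + 14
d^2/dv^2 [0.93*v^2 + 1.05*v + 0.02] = 1.86000000000000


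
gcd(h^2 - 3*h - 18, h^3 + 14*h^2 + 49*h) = 1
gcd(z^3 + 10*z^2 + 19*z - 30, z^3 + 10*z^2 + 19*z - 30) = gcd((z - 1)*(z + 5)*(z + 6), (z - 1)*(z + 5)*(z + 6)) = z^3 + 10*z^2 + 19*z - 30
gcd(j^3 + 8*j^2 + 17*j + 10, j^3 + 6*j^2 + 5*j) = j^2 + 6*j + 5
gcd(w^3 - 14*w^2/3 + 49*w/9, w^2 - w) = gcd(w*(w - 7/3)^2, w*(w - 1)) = w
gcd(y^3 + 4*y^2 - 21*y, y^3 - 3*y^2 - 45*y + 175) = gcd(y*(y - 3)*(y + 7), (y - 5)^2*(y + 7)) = y + 7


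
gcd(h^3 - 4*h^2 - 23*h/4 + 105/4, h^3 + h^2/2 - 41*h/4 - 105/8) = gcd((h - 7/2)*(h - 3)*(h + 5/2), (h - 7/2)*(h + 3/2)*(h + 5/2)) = h^2 - h - 35/4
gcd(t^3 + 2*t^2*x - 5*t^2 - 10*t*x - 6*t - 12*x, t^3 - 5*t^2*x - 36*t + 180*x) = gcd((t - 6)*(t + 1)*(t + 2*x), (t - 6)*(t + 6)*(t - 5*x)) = t - 6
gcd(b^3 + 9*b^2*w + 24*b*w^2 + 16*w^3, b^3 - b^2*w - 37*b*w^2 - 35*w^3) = b + w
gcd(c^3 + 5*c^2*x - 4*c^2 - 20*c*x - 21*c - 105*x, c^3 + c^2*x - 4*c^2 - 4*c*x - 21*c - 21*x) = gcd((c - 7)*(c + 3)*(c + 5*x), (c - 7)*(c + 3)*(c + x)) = c^2 - 4*c - 21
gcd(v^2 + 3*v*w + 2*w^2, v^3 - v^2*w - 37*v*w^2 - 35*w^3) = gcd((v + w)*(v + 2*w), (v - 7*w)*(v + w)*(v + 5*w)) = v + w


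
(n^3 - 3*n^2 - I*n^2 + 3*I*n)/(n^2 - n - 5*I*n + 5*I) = n*(n^2 - 3*n - I*n + 3*I)/(n^2 - n - 5*I*n + 5*I)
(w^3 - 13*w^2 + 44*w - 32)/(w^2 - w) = w - 12 + 32/w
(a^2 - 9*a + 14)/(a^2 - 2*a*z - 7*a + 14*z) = (2 - a)/(-a + 2*z)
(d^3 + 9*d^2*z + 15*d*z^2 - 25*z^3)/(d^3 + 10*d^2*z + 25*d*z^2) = (d - z)/d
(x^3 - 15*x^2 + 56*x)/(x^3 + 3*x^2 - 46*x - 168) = x*(x - 8)/(x^2 + 10*x + 24)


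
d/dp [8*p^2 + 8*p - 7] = 16*p + 8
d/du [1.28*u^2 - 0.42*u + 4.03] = 2.56*u - 0.42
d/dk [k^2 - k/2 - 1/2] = 2*k - 1/2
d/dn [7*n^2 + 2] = 14*n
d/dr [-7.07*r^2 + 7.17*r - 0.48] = 7.17 - 14.14*r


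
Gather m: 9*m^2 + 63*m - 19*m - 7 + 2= 9*m^2 + 44*m - 5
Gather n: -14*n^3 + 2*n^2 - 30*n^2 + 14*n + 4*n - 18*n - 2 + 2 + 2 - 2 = -14*n^3 - 28*n^2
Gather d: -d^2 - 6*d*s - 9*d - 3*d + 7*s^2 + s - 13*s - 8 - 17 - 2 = -d^2 + d*(-6*s - 12) + 7*s^2 - 12*s - 27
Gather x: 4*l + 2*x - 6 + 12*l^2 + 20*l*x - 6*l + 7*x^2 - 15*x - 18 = 12*l^2 - 2*l + 7*x^2 + x*(20*l - 13) - 24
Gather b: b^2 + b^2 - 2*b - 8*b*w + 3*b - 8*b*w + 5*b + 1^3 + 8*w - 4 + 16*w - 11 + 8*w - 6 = 2*b^2 + b*(6 - 16*w) + 32*w - 20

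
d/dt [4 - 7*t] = -7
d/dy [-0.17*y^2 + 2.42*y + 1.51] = 2.42 - 0.34*y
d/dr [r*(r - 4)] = 2*r - 4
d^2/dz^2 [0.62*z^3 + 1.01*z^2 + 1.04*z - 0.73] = 3.72*z + 2.02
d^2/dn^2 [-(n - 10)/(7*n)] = 20/(7*n^3)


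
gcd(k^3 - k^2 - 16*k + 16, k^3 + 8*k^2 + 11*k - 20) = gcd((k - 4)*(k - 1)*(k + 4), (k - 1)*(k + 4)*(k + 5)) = k^2 + 3*k - 4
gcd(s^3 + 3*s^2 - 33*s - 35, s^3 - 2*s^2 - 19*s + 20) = s - 5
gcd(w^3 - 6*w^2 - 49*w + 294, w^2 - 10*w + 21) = w - 7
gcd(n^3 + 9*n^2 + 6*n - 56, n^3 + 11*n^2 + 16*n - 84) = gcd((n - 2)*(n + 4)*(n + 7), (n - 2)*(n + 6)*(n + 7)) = n^2 + 5*n - 14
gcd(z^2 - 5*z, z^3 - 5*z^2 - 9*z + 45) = z - 5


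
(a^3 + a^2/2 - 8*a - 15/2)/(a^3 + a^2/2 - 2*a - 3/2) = (2*a^2 - a - 15)/(2*a^2 - a - 3)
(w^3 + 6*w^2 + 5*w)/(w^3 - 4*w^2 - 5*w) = (w + 5)/(w - 5)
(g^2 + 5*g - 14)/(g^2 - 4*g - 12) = (-g^2 - 5*g + 14)/(-g^2 + 4*g + 12)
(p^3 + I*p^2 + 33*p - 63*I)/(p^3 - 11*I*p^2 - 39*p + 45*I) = (p + 7*I)/(p - 5*I)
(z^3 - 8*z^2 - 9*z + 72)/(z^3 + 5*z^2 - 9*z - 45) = (z - 8)/(z + 5)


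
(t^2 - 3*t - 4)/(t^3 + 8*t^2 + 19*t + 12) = (t - 4)/(t^2 + 7*t + 12)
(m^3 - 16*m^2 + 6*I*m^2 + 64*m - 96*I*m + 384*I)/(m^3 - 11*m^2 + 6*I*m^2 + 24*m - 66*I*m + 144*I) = (m - 8)/(m - 3)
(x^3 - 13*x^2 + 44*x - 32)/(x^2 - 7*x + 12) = (x^2 - 9*x + 8)/(x - 3)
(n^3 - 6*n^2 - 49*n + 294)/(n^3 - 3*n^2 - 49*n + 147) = (n - 6)/(n - 3)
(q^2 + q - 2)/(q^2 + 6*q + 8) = (q - 1)/(q + 4)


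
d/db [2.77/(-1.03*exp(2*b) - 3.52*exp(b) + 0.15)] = (5.7062*exp(b) + 9.7504)*exp(b)/(1.03*exp(2*b) + 3.52*exp(b) - 0.15)^2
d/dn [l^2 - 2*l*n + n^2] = -2*l + 2*n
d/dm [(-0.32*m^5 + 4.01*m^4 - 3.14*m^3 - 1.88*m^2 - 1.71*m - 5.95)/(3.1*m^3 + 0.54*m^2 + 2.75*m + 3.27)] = (-1.984*m^7 + 11.9126*m^6 + 0.810799999999997*m^5 + 31.9829*m^4 + 45.7828*m^3 + 20.285*m^2 - 5.8692*m + 10.7708)/(9.61*m^6 + 3.348*m^5 + 17.3416*m^4 + 23.244*m^3 + 11.0941*m^2 + 17.985*m + 10.6929)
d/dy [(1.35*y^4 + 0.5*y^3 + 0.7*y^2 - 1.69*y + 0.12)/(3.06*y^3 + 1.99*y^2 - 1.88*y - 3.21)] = (4.131*y^6 + 5.373*y^5 - 8.761*y^4 - 8.8712*y^3 - 3.8695*y^2 - 4.9716*y + 5.6505)/(9.3636*y^6 + 12.1788*y^5 - 7.5455*y^4 - 27.1276*y^3 - 9.2414*y^2 + 12.0696*y + 10.3041)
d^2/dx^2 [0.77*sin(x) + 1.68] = -0.77*sin(x)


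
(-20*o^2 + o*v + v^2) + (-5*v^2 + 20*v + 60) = -20*o^2 + o*v - 4*v^2 + 20*v + 60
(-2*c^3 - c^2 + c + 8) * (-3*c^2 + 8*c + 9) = 6*c^5 - 13*c^4 - 29*c^3 - 25*c^2 + 73*c + 72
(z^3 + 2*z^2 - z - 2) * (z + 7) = z^4 + 9*z^3 + 13*z^2 - 9*z - 14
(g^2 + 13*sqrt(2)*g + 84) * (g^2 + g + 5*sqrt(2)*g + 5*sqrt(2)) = g^4 + g^3 + 18*sqrt(2)*g^3 + 18*sqrt(2)*g^2 + 214*g^2 + 214*g + 420*sqrt(2)*g + 420*sqrt(2)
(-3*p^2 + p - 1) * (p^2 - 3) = -3*p^4 + p^3 + 8*p^2 - 3*p + 3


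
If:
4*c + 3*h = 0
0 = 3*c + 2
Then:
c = -2/3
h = 8/9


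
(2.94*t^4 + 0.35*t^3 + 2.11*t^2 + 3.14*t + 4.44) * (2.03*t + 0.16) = 5.9682*t^5 + 1.1809*t^4 + 4.3393*t^3 + 6.7118*t^2 + 9.5156*t + 0.7104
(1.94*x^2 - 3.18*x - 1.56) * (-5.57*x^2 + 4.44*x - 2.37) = -10.8058*x^4 + 26.3262*x^3 - 10.0278*x^2 + 0.6102*x + 3.6972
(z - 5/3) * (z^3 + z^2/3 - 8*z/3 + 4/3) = z^4 - 4*z^3/3 - 29*z^2/9 + 52*z/9 - 20/9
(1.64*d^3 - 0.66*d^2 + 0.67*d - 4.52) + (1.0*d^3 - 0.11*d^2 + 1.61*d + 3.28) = 2.64*d^3 - 0.77*d^2 + 2.28*d - 1.24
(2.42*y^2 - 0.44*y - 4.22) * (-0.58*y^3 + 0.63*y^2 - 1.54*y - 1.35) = -1.4036*y^5 + 1.7798*y^4 - 1.5564*y^3 - 5.248*y^2 + 7.0928*y + 5.697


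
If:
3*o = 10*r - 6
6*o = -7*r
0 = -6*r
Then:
No Solution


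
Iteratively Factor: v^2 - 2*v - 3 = (v + 1)*(v - 3)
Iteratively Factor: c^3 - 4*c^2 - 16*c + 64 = (c - 4)*(c^2 - 16) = (c - 4)*(c + 4)*(c - 4)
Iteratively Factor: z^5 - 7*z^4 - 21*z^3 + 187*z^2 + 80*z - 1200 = (z - 5)*(z^4 - 2*z^3 - 31*z^2 + 32*z + 240) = (z - 5)*(z - 4)*(z^3 + 2*z^2 - 23*z - 60) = (z - 5)*(z - 4)*(z + 4)*(z^2 - 2*z - 15) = (z - 5)^2*(z - 4)*(z + 4)*(z + 3)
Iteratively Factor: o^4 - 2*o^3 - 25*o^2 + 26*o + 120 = (o + 4)*(o^3 - 6*o^2 - o + 30) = (o - 3)*(o + 4)*(o^2 - 3*o - 10) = (o - 3)*(o + 2)*(o + 4)*(o - 5)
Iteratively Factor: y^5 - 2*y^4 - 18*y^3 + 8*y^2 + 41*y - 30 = (y - 1)*(y^4 - y^3 - 19*y^2 - 11*y + 30) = (y - 1)*(y + 2)*(y^3 - 3*y^2 - 13*y + 15) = (y - 5)*(y - 1)*(y + 2)*(y^2 + 2*y - 3) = (y - 5)*(y - 1)*(y + 2)*(y + 3)*(y - 1)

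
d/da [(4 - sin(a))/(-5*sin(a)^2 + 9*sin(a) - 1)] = (-5*sin(a)^2 + 40*sin(a) - 35)*cos(a)/(5*sin(a)^2 - 9*sin(a) + 1)^2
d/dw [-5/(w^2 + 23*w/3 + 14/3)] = 15*(6*w + 23)/(3*w^2 + 23*w + 14)^2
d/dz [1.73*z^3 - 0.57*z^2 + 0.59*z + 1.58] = 5.19*z^2 - 1.14*z + 0.59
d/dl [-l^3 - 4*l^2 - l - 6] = -3*l^2 - 8*l - 1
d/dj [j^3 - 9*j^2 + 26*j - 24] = 3*j^2 - 18*j + 26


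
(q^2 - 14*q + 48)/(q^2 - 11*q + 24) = (q - 6)/(q - 3)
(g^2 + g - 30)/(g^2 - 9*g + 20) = (g + 6)/(g - 4)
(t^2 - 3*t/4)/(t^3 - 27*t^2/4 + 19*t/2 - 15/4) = t/(t^2 - 6*t + 5)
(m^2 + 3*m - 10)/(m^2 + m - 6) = (m + 5)/(m + 3)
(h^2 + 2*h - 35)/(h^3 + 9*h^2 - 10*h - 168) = (h - 5)/(h^2 + 2*h - 24)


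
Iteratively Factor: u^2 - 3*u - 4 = (u + 1)*(u - 4)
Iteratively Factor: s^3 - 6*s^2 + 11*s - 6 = (s - 1)*(s^2 - 5*s + 6) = (s - 3)*(s - 1)*(s - 2)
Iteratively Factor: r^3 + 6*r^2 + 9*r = (r + 3)*(r^2 + 3*r) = r*(r + 3)*(r + 3)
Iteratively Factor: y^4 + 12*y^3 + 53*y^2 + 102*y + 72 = (y + 3)*(y^3 + 9*y^2 + 26*y + 24) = (y + 3)^2*(y^2 + 6*y + 8) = (y + 3)^2*(y + 4)*(y + 2)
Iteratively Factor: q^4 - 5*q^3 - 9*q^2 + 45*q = (q)*(q^3 - 5*q^2 - 9*q + 45) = q*(q + 3)*(q^2 - 8*q + 15) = q*(q - 5)*(q + 3)*(q - 3)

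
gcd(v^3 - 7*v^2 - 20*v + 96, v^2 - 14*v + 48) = v - 8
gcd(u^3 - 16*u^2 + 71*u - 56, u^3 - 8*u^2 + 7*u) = u^2 - 8*u + 7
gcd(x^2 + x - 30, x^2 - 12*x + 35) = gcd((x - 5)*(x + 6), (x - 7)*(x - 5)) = x - 5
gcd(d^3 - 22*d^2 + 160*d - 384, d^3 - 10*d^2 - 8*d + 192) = d^2 - 14*d + 48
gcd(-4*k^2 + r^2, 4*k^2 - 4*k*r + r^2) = -2*k + r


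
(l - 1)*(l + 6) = l^2 + 5*l - 6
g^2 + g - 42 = (g - 6)*(g + 7)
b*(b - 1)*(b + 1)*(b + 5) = b^4 + 5*b^3 - b^2 - 5*b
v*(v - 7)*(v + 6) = v^3 - v^2 - 42*v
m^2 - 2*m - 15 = (m - 5)*(m + 3)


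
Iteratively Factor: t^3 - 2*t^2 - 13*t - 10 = (t - 5)*(t^2 + 3*t + 2) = (t - 5)*(t + 2)*(t + 1)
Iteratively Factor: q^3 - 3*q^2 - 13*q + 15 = (q - 1)*(q^2 - 2*q - 15) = (q - 1)*(q + 3)*(q - 5)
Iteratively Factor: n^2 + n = (n)*(n + 1)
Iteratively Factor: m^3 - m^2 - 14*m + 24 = (m - 2)*(m^2 + m - 12) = (m - 3)*(m - 2)*(m + 4)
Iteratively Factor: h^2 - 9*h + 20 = (h - 5)*(h - 4)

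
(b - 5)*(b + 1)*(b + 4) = b^3 - 21*b - 20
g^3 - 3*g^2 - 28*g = g*(g - 7)*(g + 4)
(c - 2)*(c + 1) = c^2 - c - 2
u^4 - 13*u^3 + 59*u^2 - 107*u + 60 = (u - 5)*(u - 4)*(u - 3)*(u - 1)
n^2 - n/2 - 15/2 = (n - 3)*(n + 5/2)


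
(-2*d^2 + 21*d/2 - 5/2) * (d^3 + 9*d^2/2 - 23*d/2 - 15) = -2*d^5 + 3*d^4/2 + 271*d^3/4 - 102*d^2 - 515*d/4 + 75/2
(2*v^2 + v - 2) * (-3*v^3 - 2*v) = -6*v^5 - 3*v^4 + 2*v^3 - 2*v^2 + 4*v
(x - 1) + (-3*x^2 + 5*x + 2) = -3*x^2 + 6*x + 1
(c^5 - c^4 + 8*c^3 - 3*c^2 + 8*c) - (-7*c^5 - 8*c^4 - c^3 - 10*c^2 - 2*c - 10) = 8*c^5 + 7*c^4 + 9*c^3 + 7*c^2 + 10*c + 10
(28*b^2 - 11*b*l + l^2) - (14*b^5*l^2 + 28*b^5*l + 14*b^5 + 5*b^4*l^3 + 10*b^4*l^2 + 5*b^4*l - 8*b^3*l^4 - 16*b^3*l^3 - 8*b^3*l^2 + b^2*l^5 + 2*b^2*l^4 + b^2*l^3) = -14*b^5*l^2 - 28*b^5*l - 14*b^5 - 5*b^4*l^3 - 10*b^4*l^2 - 5*b^4*l + 8*b^3*l^4 + 16*b^3*l^3 + 8*b^3*l^2 - b^2*l^5 - 2*b^2*l^4 - b^2*l^3 + 28*b^2 - 11*b*l + l^2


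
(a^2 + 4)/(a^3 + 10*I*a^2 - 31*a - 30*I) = (a - 2*I)/(a^2 + 8*I*a - 15)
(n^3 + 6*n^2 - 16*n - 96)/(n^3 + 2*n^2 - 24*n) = (n + 4)/n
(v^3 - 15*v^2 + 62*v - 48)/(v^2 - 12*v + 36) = (v^2 - 9*v + 8)/(v - 6)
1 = 1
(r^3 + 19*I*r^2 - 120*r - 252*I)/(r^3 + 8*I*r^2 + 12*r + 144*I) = (r + 7*I)/(r - 4*I)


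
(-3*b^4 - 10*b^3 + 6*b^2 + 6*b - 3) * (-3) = 9*b^4 + 30*b^3 - 18*b^2 - 18*b + 9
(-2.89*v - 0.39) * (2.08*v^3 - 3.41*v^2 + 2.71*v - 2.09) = -6.0112*v^4 + 9.0437*v^3 - 6.502*v^2 + 4.9832*v + 0.8151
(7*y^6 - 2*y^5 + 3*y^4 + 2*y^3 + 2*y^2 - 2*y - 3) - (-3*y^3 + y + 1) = 7*y^6 - 2*y^5 + 3*y^4 + 5*y^3 + 2*y^2 - 3*y - 4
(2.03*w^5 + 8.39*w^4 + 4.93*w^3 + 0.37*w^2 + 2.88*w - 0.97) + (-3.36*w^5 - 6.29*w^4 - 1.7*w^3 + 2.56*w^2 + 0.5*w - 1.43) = -1.33*w^5 + 2.1*w^4 + 3.23*w^3 + 2.93*w^2 + 3.38*w - 2.4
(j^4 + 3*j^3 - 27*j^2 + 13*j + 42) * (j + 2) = j^5 + 5*j^4 - 21*j^3 - 41*j^2 + 68*j + 84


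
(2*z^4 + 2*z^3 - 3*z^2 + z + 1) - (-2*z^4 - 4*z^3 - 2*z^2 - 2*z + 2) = 4*z^4 + 6*z^3 - z^2 + 3*z - 1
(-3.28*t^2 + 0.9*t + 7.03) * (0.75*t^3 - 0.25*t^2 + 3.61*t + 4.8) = -2.46*t^5 + 1.495*t^4 - 6.7933*t^3 - 14.2525*t^2 + 29.6983*t + 33.744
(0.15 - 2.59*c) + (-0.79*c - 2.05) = -3.38*c - 1.9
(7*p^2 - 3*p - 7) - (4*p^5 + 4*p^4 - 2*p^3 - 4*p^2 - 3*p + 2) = -4*p^5 - 4*p^4 + 2*p^3 + 11*p^2 - 9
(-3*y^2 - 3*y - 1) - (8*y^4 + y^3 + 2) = -8*y^4 - y^3 - 3*y^2 - 3*y - 3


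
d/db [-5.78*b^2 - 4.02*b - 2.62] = -11.56*b - 4.02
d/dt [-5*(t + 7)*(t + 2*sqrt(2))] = -10*t - 35 - 10*sqrt(2)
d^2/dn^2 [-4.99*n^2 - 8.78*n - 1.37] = -9.98000000000000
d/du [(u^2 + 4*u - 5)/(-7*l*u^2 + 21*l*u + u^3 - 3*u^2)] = (-2*u*(u + 2)*(7*l*u - 21*l - u^2 + 3*u) + (u^2 + 4*u - 5)*(14*l*u - 21*l - 3*u^2 + 6*u))/(u^2*(7*l*u - 21*l - u^2 + 3*u)^2)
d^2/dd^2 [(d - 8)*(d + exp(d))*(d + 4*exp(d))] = 5*d^2*exp(d) + 16*d*exp(2*d) - 20*d*exp(d) + 6*d - 112*exp(2*d) - 70*exp(d) - 16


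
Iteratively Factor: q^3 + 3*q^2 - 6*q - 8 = (q - 2)*(q^2 + 5*q + 4) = (q - 2)*(q + 4)*(q + 1)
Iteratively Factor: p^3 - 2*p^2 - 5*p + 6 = (p - 1)*(p^2 - p - 6) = (p - 1)*(p + 2)*(p - 3)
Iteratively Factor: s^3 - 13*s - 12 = (s + 3)*(s^2 - 3*s - 4) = (s + 1)*(s + 3)*(s - 4)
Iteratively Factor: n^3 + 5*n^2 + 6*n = (n)*(n^2 + 5*n + 6) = n*(n + 3)*(n + 2)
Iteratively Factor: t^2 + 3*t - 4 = (t + 4)*(t - 1)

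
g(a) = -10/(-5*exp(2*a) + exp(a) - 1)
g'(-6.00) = 0.02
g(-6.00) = 10.02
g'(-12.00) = 0.00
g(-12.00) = 10.00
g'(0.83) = -0.80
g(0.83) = 0.40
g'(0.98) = -0.60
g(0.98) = 0.30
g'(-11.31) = 0.00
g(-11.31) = 10.00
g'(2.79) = -0.02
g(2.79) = 0.01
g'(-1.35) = -3.56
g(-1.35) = 9.29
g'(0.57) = -1.33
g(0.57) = 0.67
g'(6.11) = -0.00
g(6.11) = 0.00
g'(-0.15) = -4.43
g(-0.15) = 2.60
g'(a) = -10*(10*exp(2*a) - exp(a))/(-5*exp(2*a) + exp(a) - 1)^2 = (10 - 100*exp(a))*exp(a)/(5*exp(2*a) - exp(a) + 1)^2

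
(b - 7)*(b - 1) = b^2 - 8*b + 7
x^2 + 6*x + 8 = (x + 2)*(x + 4)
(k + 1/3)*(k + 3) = k^2 + 10*k/3 + 1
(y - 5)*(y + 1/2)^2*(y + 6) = y^4 + 2*y^3 - 115*y^2/4 - 119*y/4 - 15/2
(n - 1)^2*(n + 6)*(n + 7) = n^4 + 11*n^3 + 17*n^2 - 71*n + 42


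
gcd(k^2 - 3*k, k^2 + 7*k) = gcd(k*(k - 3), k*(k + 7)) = k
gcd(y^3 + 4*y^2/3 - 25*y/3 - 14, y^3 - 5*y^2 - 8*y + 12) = y + 2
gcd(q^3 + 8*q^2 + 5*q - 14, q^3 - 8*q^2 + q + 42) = q + 2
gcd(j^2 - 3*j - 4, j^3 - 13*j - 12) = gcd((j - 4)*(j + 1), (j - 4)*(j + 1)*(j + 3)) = j^2 - 3*j - 4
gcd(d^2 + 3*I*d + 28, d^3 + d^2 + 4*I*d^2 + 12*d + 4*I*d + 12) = 1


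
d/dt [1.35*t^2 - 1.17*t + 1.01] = 2.7*t - 1.17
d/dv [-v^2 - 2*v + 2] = -2*v - 2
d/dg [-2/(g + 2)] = 2/(g + 2)^2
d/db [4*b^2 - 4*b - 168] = 8*b - 4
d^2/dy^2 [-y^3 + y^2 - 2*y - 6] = 2 - 6*y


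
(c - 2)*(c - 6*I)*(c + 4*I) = c^3 - 2*c^2 - 2*I*c^2 + 24*c + 4*I*c - 48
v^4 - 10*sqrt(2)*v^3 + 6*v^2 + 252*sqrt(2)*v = v*(v - 7*sqrt(2))*(v - 6*sqrt(2))*(v + 3*sqrt(2))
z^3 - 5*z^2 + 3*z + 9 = (z - 3)^2*(z + 1)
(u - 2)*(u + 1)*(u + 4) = u^3 + 3*u^2 - 6*u - 8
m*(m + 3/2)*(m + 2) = m^3 + 7*m^2/2 + 3*m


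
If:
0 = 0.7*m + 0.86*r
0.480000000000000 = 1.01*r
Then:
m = -0.58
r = 0.48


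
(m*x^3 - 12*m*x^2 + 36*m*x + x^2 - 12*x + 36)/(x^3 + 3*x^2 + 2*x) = (m*x^3 - 12*m*x^2 + 36*m*x + x^2 - 12*x + 36)/(x*(x^2 + 3*x + 2))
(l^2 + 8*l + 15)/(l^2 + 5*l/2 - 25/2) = 2*(l + 3)/(2*l - 5)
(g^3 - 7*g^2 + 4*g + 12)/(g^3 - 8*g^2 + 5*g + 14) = (g - 6)/(g - 7)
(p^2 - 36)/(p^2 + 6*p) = (p - 6)/p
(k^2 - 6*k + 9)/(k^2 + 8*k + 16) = (k^2 - 6*k + 9)/(k^2 + 8*k + 16)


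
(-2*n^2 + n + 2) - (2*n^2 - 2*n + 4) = -4*n^2 + 3*n - 2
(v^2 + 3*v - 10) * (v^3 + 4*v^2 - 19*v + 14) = v^5 + 7*v^4 - 17*v^3 - 83*v^2 + 232*v - 140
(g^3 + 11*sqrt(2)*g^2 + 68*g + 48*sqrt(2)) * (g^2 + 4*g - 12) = g^5 + 4*g^4 + 11*sqrt(2)*g^4 + 56*g^3 + 44*sqrt(2)*g^3 - 84*sqrt(2)*g^2 + 272*g^2 - 816*g + 192*sqrt(2)*g - 576*sqrt(2)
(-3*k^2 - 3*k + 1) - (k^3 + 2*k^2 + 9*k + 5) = -k^3 - 5*k^2 - 12*k - 4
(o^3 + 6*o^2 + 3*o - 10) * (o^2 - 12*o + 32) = o^5 - 6*o^4 - 37*o^3 + 146*o^2 + 216*o - 320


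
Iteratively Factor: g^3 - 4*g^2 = (g)*(g^2 - 4*g) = g*(g - 4)*(g)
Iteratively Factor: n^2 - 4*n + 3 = (n - 1)*(n - 3)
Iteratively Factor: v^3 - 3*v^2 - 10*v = (v)*(v^2 - 3*v - 10) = v*(v + 2)*(v - 5)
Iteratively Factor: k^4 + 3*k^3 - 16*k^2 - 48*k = (k - 4)*(k^3 + 7*k^2 + 12*k) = (k - 4)*(k + 4)*(k^2 + 3*k) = k*(k - 4)*(k + 4)*(k + 3)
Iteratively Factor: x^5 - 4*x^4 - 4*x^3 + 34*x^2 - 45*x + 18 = (x - 2)*(x^4 - 2*x^3 - 8*x^2 + 18*x - 9) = (x - 3)*(x - 2)*(x^3 + x^2 - 5*x + 3) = (x - 3)*(x - 2)*(x - 1)*(x^2 + 2*x - 3) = (x - 3)*(x - 2)*(x - 1)^2*(x + 3)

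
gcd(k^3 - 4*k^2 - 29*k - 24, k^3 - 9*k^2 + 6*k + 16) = k^2 - 7*k - 8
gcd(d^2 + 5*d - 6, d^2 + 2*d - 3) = d - 1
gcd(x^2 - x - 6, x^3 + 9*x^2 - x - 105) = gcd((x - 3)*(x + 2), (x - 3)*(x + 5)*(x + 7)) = x - 3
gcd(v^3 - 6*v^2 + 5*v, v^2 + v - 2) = v - 1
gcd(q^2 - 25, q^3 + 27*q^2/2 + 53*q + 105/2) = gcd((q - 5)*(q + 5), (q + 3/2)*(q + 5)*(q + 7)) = q + 5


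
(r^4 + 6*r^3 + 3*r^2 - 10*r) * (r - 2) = r^5 + 4*r^4 - 9*r^3 - 16*r^2 + 20*r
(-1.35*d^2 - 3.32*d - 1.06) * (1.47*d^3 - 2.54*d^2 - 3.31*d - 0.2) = -1.9845*d^5 - 1.4514*d^4 + 11.3431*d^3 + 13.9516*d^2 + 4.1726*d + 0.212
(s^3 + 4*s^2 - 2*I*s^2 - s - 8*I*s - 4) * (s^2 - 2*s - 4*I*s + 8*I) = s^5 + 2*s^4 - 6*I*s^4 - 17*s^3 - 12*I*s^3 - 18*s^2 + 52*I*s^2 + 72*s + 8*I*s - 32*I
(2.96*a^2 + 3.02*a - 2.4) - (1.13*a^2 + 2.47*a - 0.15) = 1.83*a^2 + 0.55*a - 2.25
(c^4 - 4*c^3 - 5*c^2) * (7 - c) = -c^5 + 11*c^4 - 23*c^3 - 35*c^2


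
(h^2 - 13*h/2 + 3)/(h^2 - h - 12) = (-h^2 + 13*h/2 - 3)/(-h^2 + h + 12)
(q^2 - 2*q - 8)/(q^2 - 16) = (q + 2)/(q + 4)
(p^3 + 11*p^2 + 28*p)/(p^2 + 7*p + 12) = p*(p + 7)/(p + 3)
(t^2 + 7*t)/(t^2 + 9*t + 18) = t*(t + 7)/(t^2 + 9*t + 18)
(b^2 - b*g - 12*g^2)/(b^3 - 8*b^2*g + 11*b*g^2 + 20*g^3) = (b + 3*g)/(b^2 - 4*b*g - 5*g^2)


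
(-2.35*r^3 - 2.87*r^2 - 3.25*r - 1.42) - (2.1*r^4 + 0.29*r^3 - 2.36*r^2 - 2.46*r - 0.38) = -2.1*r^4 - 2.64*r^3 - 0.51*r^2 - 0.79*r - 1.04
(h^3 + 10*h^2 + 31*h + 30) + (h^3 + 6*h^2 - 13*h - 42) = 2*h^3 + 16*h^2 + 18*h - 12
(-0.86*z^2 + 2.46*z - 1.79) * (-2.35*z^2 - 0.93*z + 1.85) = 2.021*z^4 - 4.9812*z^3 + 0.3277*z^2 + 6.2157*z - 3.3115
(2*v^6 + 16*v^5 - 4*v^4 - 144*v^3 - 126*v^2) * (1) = 2*v^6 + 16*v^5 - 4*v^4 - 144*v^3 - 126*v^2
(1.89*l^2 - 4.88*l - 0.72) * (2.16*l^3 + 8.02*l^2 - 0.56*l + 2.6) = 4.0824*l^5 + 4.617*l^4 - 41.7512*l^3 + 1.8724*l^2 - 12.2848*l - 1.872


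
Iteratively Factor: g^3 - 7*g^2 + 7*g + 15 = (g + 1)*(g^2 - 8*g + 15) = (g - 3)*(g + 1)*(g - 5)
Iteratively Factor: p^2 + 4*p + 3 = (p + 1)*(p + 3)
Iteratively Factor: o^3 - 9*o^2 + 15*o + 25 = (o - 5)*(o^2 - 4*o - 5) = (o - 5)^2*(o + 1)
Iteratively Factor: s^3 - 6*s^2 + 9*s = (s)*(s^2 - 6*s + 9) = s*(s - 3)*(s - 3)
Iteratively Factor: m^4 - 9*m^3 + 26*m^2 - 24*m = (m)*(m^3 - 9*m^2 + 26*m - 24) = m*(m - 3)*(m^2 - 6*m + 8) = m*(m - 3)*(m - 2)*(m - 4)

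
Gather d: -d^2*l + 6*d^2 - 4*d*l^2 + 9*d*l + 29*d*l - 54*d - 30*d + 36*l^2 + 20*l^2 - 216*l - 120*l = d^2*(6 - l) + d*(-4*l^2 + 38*l - 84) + 56*l^2 - 336*l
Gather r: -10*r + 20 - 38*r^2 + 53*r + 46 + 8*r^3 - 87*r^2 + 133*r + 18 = 8*r^3 - 125*r^2 + 176*r + 84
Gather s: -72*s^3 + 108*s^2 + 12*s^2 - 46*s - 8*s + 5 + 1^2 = -72*s^3 + 120*s^2 - 54*s + 6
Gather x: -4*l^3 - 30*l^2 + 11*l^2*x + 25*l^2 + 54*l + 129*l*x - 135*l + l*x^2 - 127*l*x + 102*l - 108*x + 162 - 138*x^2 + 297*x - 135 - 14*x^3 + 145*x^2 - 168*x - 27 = -4*l^3 - 5*l^2 + 21*l - 14*x^3 + x^2*(l + 7) + x*(11*l^2 + 2*l + 21)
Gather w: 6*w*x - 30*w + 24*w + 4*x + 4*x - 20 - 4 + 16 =w*(6*x - 6) + 8*x - 8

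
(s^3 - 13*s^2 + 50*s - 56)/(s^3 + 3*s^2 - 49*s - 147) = (s^2 - 6*s + 8)/(s^2 + 10*s + 21)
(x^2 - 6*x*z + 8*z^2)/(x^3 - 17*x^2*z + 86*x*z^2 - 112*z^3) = (x - 4*z)/(x^2 - 15*x*z + 56*z^2)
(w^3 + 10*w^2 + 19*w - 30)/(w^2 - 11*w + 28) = (w^3 + 10*w^2 + 19*w - 30)/(w^2 - 11*w + 28)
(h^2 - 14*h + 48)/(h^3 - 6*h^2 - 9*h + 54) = (h - 8)/(h^2 - 9)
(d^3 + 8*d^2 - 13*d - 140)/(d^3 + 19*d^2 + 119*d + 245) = (d - 4)/(d + 7)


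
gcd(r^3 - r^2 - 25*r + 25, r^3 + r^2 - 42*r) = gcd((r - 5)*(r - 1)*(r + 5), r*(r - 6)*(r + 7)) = 1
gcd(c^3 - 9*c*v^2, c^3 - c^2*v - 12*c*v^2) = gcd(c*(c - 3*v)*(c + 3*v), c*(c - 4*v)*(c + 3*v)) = c^2 + 3*c*v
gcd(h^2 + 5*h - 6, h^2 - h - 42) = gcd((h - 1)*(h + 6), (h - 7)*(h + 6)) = h + 6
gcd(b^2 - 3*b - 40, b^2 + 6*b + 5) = b + 5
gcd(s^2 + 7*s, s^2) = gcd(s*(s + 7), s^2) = s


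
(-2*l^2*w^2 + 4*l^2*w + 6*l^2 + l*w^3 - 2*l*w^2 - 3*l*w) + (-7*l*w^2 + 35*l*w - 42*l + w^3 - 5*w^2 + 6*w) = -2*l^2*w^2 + 4*l^2*w + 6*l^2 + l*w^3 - 9*l*w^2 + 32*l*w - 42*l + w^3 - 5*w^2 + 6*w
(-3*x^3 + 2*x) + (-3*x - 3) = -3*x^3 - x - 3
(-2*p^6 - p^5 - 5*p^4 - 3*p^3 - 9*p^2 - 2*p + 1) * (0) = 0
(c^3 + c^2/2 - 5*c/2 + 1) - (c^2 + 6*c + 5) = c^3 - c^2/2 - 17*c/2 - 4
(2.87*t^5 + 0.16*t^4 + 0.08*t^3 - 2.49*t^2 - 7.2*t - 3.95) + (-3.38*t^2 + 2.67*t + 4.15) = 2.87*t^5 + 0.16*t^4 + 0.08*t^3 - 5.87*t^2 - 4.53*t + 0.2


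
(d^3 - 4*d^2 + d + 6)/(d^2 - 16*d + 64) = (d^3 - 4*d^2 + d + 6)/(d^2 - 16*d + 64)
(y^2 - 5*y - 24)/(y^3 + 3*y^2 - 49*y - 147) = (y - 8)/(y^2 - 49)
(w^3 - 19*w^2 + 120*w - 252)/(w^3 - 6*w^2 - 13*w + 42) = (w^2 - 12*w + 36)/(w^2 + w - 6)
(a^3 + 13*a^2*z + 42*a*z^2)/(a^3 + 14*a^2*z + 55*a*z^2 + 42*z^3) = a/(a + z)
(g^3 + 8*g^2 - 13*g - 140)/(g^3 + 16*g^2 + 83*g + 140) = (g - 4)/(g + 4)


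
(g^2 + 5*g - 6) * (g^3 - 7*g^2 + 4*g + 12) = g^5 - 2*g^4 - 37*g^3 + 74*g^2 + 36*g - 72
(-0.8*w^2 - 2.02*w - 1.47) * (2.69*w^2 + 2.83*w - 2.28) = -2.152*w^4 - 7.6978*w^3 - 7.8469*w^2 + 0.4455*w + 3.3516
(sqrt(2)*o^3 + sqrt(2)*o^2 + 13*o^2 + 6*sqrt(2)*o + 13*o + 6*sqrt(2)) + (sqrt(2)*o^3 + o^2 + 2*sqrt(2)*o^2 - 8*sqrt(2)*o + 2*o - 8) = 2*sqrt(2)*o^3 + 3*sqrt(2)*o^2 + 14*o^2 - 2*sqrt(2)*o + 15*o - 8 + 6*sqrt(2)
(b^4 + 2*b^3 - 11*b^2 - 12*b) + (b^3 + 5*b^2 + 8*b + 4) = b^4 + 3*b^3 - 6*b^2 - 4*b + 4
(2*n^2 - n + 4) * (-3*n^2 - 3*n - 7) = -6*n^4 - 3*n^3 - 23*n^2 - 5*n - 28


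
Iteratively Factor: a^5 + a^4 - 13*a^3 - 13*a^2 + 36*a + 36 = (a + 1)*(a^4 - 13*a^2 + 36) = (a + 1)*(a + 3)*(a^3 - 3*a^2 - 4*a + 12) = (a - 2)*(a + 1)*(a + 3)*(a^2 - a - 6) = (a - 2)*(a + 1)*(a + 2)*(a + 3)*(a - 3)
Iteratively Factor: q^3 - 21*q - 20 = (q + 1)*(q^2 - q - 20) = (q - 5)*(q + 1)*(q + 4)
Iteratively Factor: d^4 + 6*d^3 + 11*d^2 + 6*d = (d + 1)*(d^3 + 5*d^2 + 6*d) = d*(d + 1)*(d^2 + 5*d + 6) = d*(d + 1)*(d + 3)*(d + 2)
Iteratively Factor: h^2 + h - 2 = (h + 2)*(h - 1)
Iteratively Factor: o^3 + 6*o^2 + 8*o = (o)*(o^2 + 6*o + 8) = o*(o + 4)*(o + 2)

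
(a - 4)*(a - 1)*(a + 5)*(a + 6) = a^4 + 6*a^3 - 21*a^2 - 106*a + 120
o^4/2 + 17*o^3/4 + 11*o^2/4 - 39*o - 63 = (o/2 + 1)*(o - 3)*(o + 7/2)*(o + 6)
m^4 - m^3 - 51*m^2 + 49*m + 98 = (m - 7)*(m - 2)*(m + 1)*(m + 7)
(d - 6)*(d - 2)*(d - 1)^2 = d^4 - 10*d^3 + 29*d^2 - 32*d + 12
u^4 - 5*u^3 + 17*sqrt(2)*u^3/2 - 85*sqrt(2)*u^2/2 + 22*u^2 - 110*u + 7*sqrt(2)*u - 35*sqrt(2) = (u - 5)*(u + sqrt(2)/2)*(u + sqrt(2))*(u + 7*sqrt(2))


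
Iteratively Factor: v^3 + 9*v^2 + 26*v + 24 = (v + 3)*(v^2 + 6*v + 8) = (v + 3)*(v + 4)*(v + 2)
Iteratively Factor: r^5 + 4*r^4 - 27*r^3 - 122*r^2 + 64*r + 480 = (r + 3)*(r^4 + r^3 - 30*r^2 - 32*r + 160) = (r + 3)*(r + 4)*(r^3 - 3*r^2 - 18*r + 40) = (r + 3)*(r + 4)^2*(r^2 - 7*r + 10) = (r - 2)*(r + 3)*(r + 4)^2*(r - 5)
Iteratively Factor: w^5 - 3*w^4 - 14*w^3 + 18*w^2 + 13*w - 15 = (w - 1)*(w^4 - 2*w^3 - 16*w^2 + 2*w + 15) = (w - 5)*(w - 1)*(w^3 + 3*w^2 - w - 3) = (w - 5)*(w - 1)*(w + 1)*(w^2 + 2*w - 3) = (w - 5)*(w - 1)*(w + 1)*(w + 3)*(w - 1)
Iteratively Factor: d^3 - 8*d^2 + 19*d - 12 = (d - 4)*(d^2 - 4*d + 3) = (d - 4)*(d - 1)*(d - 3)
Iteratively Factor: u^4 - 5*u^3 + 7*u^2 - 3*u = (u)*(u^3 - 5*u^2 + 7*u - 3) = u*(u - 1)*(u^2 - 4*u + 3) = u*(u - 1)^2*(u - 3)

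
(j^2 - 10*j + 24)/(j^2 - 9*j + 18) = (j - 4)/(j - 3)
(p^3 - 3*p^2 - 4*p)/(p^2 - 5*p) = (p^2 - 3*p - 4)/(p - 5)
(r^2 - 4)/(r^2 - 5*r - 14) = (r - 2)/(r - 7)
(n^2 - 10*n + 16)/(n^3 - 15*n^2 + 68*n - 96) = (n - 2)/(n^2 - 7*n + 12)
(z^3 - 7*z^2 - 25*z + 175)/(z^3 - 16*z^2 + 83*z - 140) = (z + 5)/(z - 4)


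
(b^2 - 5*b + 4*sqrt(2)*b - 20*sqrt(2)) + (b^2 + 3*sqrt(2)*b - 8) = 2*b^2 - 5*b + 7*sqrt(2)*b - 20*sqrt(2) - 8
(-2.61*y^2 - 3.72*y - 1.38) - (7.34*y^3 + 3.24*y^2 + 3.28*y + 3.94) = -7.34*y^3 - 5.85*y^2 - 7.0*y - 5.32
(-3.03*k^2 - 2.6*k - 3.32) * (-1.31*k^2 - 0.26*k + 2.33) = 3.9693*k^4 + 4.1938*k^3 - 2.0347*k^2 - 5.1948*k - 7.7356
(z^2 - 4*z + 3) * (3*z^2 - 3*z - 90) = 3*z^4 - 15*z^3 - 69*z^2 + 351*z - 270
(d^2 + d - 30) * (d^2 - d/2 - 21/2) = d^4 + d^3/2 - 41*d^2 + 9*d/2 + 315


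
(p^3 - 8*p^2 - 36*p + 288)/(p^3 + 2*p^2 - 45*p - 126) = (p^2 - 14*p + 48)/(p^2 - 4*p - 21)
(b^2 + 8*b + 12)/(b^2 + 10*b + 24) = (b + 2)/(b + 4)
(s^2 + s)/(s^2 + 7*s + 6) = s/(s + 6)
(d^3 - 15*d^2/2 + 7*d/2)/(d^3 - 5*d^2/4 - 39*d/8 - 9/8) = 4*d*(-2*d^2 + 15*d - 7)/(-8*d^3 + 10*d^2 + 39*d + 9)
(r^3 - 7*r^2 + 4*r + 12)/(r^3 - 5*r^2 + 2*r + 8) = (r - 6)/(r - 4)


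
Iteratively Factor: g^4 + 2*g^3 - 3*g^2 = (g - 1)*(g^3 + 3*g^2) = g*(g - 1)*(g^2 + 3*g) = g^2*(g - 1)*(g + 3)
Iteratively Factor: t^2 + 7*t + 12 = (t + 3)*(t + 4)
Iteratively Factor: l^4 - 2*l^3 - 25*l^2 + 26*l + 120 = (l + 4)*(l^3 - 6*l^2 - l + 30) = (l + 2)*(l + 4)*(l^2 - 8*l + 15) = (l - 5)*(l + 2)*(l + 4)*(l - 3)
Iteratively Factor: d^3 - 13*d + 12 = (d - 1)*(d^2 + d - 12) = (d - 1)*(d + 4)*(d - 3)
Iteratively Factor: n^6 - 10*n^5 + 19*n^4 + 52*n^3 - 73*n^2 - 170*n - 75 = (n - 3)*(n^5 - 7*n^4 - 2*n^3 + 46*n^2 + 65*n + 25) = (n - 5)*(n - 3)*(n^4 - 2*n^3 - 12*n^2 - 14*n - 5) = (n - 5)*(n - 3)*(n + 1)*(n^3 - 3*n^2 - 9*n - 5) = (n - 5)*(n - 3)*(n + 1)^2*(n^2 - 4*n - 5) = (n - 5)*(n - 3)*(n + 1)^3*(n - 5)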